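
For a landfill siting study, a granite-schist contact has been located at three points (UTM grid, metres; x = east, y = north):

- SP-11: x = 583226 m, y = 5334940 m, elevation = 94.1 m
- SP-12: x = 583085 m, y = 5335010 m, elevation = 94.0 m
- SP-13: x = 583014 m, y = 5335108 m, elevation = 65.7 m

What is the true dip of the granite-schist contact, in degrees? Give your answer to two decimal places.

Two edge vectors: SP-11→SP-12 = (-141, 70, -0.1), SP-11→SP-13 = (-212, 168, -28.4).
Normal n = (SP-11→SP-12) × (SP-11→SP-13) = (-1971.2, -3983.2, -8848).
So ∂z/∂x = −n_x/n_z = −0.22278 and ∂z/∂y = −n_y/n_z = −0.45018.
Gradient magnitude |∇z| = √(a² + b²) = √(0.04963 + 0.20266) = 0.50229.
True dip = arctan(0.50229) = 26.67°, dipping toward NNE (azimuth ≈ 026°).

26.67°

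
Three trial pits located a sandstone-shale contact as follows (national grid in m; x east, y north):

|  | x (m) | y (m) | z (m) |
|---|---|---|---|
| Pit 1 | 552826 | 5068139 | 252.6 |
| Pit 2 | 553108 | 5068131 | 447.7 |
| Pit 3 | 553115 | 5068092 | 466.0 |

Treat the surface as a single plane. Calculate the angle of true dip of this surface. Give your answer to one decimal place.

Two edge vectors: Pit 1→Pit 2 = (282, -8, 195.1), Pit 1→Pit 3 = (289, -47, 213.4).
Normal n = (Pit 1→Pit 2) × (Pit 1→Pit 3) = (7462.5, -3794.9, -10942).
So ∂z/∂x = −n_x/n_z = 0.68201 and ∂z/∂y = −n_y/n_z = −0.34682.
Gradient magnitude |∇z| = √(a² + b²) = √(0.46513 + 0.12028) = 0.76512.
True dip = arctan(0.76512) = 37.4°, dipping toward WNW (azimuth ≈ 297°).

37.4°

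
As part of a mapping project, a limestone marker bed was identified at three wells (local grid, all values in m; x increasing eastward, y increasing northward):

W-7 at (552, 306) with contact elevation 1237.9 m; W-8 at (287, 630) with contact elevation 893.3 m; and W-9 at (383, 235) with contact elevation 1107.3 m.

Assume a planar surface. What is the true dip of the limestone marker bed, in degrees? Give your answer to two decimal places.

Two edge vectors: W-7→W-8 = (-265, 324, -344.6), W-7→W-9 = (-169, -71, -130.6).
Normal n = (W-7→W-8) × (W-7→W-9) = (-66781, 23628.4, 73571).
So ∂z/∂x = −n_x/n_z = 0.90771 and ∂z/∂y = −n_y/n_z = −0.32116.
Gradient magnitude |∇z| = √(a² + b²) = √(0.82393 + 0.10315) = 0.96285.
True dip = arctan(0.96285) = 43.92°, dipping toward WNW (azimuth ≈ 289°).

43.92°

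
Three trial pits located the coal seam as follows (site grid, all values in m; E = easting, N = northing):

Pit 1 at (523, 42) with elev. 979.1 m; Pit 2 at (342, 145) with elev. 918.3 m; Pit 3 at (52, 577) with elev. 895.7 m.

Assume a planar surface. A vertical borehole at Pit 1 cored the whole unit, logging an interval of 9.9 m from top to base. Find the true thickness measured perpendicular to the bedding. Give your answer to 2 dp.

Two edge vectors: Pit 1→Pit 2 = (-181, 103, -60.8), Pit 1→Pit 3 = (-471, 535, -83.4).
Normal n = (Pit 1→Pit 2) × (Pit 1→Pit 3) = (23937.8, 13541.4, -48322).
So ∂z/∂E = −n_x/n_z = 0.49538 and ∂z/∂N = −n_y/n_z = 0.28023.
|∇z| = √(a²+b²) = 0.56915, so dip δ = arctan(0.56915) = 29.65°.
True thickness = vertical thickness × cos δ = 9.9 × cos 29.65° = 8.60 m.

8.60 m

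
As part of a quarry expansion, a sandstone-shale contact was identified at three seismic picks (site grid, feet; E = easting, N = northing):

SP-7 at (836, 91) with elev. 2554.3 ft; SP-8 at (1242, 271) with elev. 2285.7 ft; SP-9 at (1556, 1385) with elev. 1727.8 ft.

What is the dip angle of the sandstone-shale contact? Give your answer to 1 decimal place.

31.7°

Let the plane be z = a·E + b·N + c.
SP-8−SP-7: 406a + 180b = −268.6;  SP-9−SP-7: 720a + 1294b = −826.5.
Solving gives a = −0.50232, b = −0.35922.
Gradient magnitude |∇z| = √(a² + b²) = √(0.25232 + 0.12904) = 0.61754.
True dip = arctan(0.61754) = 31.7°, dipping toward NE (azimuth ≈ 054°).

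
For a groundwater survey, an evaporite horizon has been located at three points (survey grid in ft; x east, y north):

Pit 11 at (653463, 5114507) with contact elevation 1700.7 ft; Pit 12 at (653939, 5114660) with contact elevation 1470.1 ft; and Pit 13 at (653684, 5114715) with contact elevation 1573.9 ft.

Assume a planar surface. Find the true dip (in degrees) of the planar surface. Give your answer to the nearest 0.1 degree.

Two edge vectors: Pit 11→Pit 12 = (476, 153, -230.6), Pit 11→Pit 13 = (221, 208, -126.8).
Normal n = (Pit 11→Pit 12) × (Pit 11→Pit 13) = (28564.4, 9394.2, 65195).
So ∂z/∂x = −n_x/n_z = −0.43814 and ∂z/∂y = −n_y/n_z = −0.14409.
Gradient magnitude |∇z| = √(a² + b²) = √(0.19196 + 0.02076) = 0.46122.
True dip = arctan(0.46122) = 24.8°, dipping toward ENE (azimuth ≈ 072°).

24.8°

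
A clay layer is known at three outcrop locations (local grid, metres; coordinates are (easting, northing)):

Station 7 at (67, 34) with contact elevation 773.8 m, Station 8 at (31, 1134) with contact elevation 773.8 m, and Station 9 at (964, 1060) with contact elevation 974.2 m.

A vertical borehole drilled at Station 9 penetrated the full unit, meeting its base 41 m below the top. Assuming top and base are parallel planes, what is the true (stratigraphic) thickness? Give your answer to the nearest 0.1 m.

Let the plane be z = a·E + b·N + c.
Station 8−Station 7: −36a + 1100b = 0;  Station 9−Station 7: 897a + 1026b = 200.4.
Solving gives a = 0.21535, b = 0.00705.
|∇z| = √(a²+b²) = 0.21547, so dip δ = arctan(0.21547) = 12.16°.
True thickness = vertical thickness × cos δ = 41 × cos 12.16° = 40.1 m.

40.1 m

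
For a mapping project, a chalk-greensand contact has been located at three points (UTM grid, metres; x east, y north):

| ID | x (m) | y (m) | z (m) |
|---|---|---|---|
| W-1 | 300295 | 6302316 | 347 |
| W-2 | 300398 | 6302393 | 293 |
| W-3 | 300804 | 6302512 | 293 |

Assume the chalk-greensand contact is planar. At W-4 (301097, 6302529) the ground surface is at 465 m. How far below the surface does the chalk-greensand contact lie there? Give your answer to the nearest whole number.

Let the plane be z = a·x + b·y + c.
W-2−W-1: 103a + 77b = −54;  W-3−W-1: 509a + 196b = −54.
Solving gives a = 0.33812155, b = −1.15359116.
Then c = 347 − a·300295 − b·6302316 = 7169106.82.
At (301097, 6302529): z_contact = 101807.4 − 7270541.7 + 7169106.82 = 372.5 m.
Depth below ground = 465 − 372.5 = 93 m.

93 m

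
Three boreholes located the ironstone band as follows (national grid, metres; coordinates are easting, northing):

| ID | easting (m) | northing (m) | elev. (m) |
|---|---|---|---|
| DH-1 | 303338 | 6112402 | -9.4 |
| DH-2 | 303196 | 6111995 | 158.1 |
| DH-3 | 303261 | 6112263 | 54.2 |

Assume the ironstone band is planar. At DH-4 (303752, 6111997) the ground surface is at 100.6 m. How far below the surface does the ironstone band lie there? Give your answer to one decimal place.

67.9 m

Two edge vectors: DH-1→DH-2 = (-142, -407, 167.5), DH-1→DH-3 = (-77, -139, 63.6).
Normal n = (DH-1→DH-2) × (DH-1→DH-3) = (-2602.7, -3866.3, -11601).
So ∂z/∂easting = −n_x/n_z = −0.224351349 and ∂z/∂northing = −n_y/n_z = −0.333272994.
Intercept c from DH-1: -9.4 + 68054.29 + 2037098.51 = 2105143.40.
At (303752, 6111997): z_contact = −68147.17 − 2036963.54 + 2105143.40 = 32.69 m.
Depth below ground = 100.6 − 32.69 = 67.9 m.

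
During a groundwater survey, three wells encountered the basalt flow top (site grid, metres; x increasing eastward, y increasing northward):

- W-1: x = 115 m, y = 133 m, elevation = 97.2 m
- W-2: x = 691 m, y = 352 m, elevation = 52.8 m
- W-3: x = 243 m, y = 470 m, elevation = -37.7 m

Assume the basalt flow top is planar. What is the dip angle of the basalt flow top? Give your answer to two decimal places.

Let the plane be z = a·x + b·y + c.
W-2−W-1: 576a + 219b = −44.4;  W-3−W-1: 128a + 337b = −134.9.
Solving gives a = 0.08779, b = −0.43364.
Gradient magnitude |∇z| = √(a² + b²) = √(0.00771 + 0.18805) = 0.44244.
True dip = arctan(0.44244) = 23.87°, dipping toward NNW (azimuth ≈ 349°).

23.87°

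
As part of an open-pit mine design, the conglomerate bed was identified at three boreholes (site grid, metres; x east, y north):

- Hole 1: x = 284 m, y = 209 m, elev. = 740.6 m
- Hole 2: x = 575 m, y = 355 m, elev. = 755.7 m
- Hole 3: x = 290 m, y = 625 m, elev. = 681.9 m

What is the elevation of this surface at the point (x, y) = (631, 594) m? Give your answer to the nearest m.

728 m

Let the plane be z = a·x + b·y + c.
Hole 2−Hole 1: 291a + 146b = 15.1;  Hole 3−Hole 1: 6a + 416b = −58.7.
Solving gives a = 0.12358, b = −0.14289.
Then c = 740.6 − a·284 − b·209 = 735.37.
At (631, 594): z = 78.0 − 84.9 + 735.37 = 728.5 m.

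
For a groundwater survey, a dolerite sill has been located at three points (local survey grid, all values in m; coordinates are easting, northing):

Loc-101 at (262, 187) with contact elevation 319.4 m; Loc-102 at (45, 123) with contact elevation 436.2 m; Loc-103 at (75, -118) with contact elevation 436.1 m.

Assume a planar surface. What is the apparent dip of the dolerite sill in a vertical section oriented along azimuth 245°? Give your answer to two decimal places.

26.46°

Let the plane be z = a·easting + b·northing + c.
Loc-102−Loc-101: −217a − 64b = 116.8;  Loc-103−Loc-101: −187a − 305b = 116.7.
Solving gives a = −0.51931, b = −0.06423.
Unit vector along 245° is (sin 245°, cos 245°) = (-0.9063, -0.4226).
Slope in that direction = a·(-0.9063) + b·(-0.4226) = 0.49780.
Apparent dip = arctan|0.49780| = 26.46° (true dip is 27.6°, so apparent ≤ true as expected).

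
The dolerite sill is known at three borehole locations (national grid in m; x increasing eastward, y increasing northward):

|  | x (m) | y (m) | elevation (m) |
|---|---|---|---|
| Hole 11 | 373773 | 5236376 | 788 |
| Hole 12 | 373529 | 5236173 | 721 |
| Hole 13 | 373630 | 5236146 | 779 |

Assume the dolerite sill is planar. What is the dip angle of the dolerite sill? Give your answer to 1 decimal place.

Two edge vectors: Hole 11→Hole 12 = (-244, -203, -67), Hole 11→Hole 13 = (-143, -230, -9).
Normal n = (Hole 11→Hole 12) × (Hole 11→Hole 13) = (-13583, 7385, 27091).
So ∂z/∂x = −n_x/n_z = 0.50138 and ∂z/∂y = −n_y/n_z = −0.27260.
Gradient magnitude |∇z| = √(a² + b²) = √(0.25139 + 0.07431) = 0.57070.
True dip = arctan(0.57070) = 29.7°, dipping toward WNW (azimuth ≈ 299°).

29.7°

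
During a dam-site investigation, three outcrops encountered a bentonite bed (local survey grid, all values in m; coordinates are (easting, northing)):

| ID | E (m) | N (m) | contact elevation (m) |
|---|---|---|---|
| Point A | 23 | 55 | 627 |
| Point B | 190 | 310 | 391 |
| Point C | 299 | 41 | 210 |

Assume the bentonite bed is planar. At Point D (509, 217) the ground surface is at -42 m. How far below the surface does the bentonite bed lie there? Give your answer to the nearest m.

54 m

Let the plane be z = a·E + b·N + c.
Point B−Point A: 167a + 255b = −236;  Point C−Point A: 276a − 14b = −417.
Solving gives a = −1.50773, b = 0.06192.
Then c = 627 − a·23 − b·55 = 658.27.
At (509, 217): z_contact = −767.4 + 13.4 + 658.27 = -95.7 m.
Depth below ground = -42 − (-95.7) = 54 m.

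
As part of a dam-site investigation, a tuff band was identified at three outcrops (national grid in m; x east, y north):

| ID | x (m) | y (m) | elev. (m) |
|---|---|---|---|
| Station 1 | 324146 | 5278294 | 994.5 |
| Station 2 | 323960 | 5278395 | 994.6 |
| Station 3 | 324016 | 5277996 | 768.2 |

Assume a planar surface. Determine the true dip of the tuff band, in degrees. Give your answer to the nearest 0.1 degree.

34.9°

Let the plane be z = a·x + b·y + c.
Station 2−Station 1: −186a + 101b = 0.1;  Station 3−Station 1: −130a − 298b = −226.3.
Solving gives a = 0.33295, b = 0.61415.
Gradient magnitude |∇z| = √(a² + b²) = √(0.11086 + 0.37718) = 0.69860.
True dip = arctan(0.69860) = 34.9°, dipping toward SSW (azimuth ≈ 208°).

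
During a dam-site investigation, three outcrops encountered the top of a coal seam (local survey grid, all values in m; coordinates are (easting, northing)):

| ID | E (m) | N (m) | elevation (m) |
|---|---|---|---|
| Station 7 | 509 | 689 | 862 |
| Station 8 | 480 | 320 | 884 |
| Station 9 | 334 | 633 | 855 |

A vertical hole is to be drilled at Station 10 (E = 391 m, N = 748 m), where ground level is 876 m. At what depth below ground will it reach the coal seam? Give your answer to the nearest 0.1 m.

Two edge vectors: Station 7→Station 8 = (-29, -369, 22), Station 7→Station 9 = (-175, -56, -7).
Normal n = (Station 7→Station 8) × (Station 7→Station 9) = (3815, -4053, -62951).
So ∂z/∂E = −n_x/n_z = 0.06060 and ∂z/∂N = −n_y/n_z = −0.06438.
Intercept c from Station 7: 862 − 30.85 + 44.36 = 875.51.
At (391, 748): z_contact = 23.70 − 48.16 + 875.51 = 851.05 m.
Depth below ground = 876 − 851.05 = 24.9 m.

24.9 m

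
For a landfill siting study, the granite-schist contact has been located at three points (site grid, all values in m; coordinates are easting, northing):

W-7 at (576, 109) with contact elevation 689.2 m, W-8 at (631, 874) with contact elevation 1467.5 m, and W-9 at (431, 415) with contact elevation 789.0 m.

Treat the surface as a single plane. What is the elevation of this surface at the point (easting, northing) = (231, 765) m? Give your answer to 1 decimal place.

Let the plane be z = a·easting + b·northing + c.
W-8−W-7: 55a + 765b = 778.3;  W-9−W-7: −145a + 306b = 99.8.
Solving gives a = 1.26659, b = 0.92632.
Then c = 689.2 − a·576 − b·109 = −141.32.
At (231, 765): z = 292.6 + 708.6 − 141.32 = 859.9 m.

859.9 m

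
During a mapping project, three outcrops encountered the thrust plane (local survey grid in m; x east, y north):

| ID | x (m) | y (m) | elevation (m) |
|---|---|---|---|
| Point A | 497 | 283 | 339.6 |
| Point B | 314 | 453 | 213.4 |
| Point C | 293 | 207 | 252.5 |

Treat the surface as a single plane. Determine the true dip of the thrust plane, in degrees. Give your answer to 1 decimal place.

Two edge vectors: Point A→Point B = (-183, 170, -126.2), Point A→Point C = (-204, -76, -87.1).
Normal n = (Point A→Point B) × (Point A→Point C) = (-24398.2, 9805.5, 48588).
So ∂z/∂x = −n_x/n_z = 0.50214 and ∂z/∂y = −n_y/n_z = −0.20181.
Gradient magnitude |∇z| = √(a² + b²) = √(0.25215 + 0.04073) = 0.54118.
True dip = arctan(0.54118) = 28.4°, dipping toward WNW (azimuth ≈ 292°).

28.4°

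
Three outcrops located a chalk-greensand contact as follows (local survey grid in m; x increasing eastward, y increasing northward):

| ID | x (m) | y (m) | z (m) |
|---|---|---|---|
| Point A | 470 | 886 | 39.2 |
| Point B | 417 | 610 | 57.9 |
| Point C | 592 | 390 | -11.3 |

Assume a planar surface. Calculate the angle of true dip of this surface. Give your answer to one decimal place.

21.2°

Let the plane be z = a·x + b·y + c.
Point B−Point A: −53a − 276b = 18.7;  Point C−Point A: 122a − 496b = −50.5.
Solving gives a = −0.38714, b = 0.00659.
Gradient magnitude |∇z| = √(a² + b²) = √(0.14988 + 0.00004) = 0.38720.
True dip = arctan(0.38720) = 21.2°, dipping toward E (azimuth ≈ 091°).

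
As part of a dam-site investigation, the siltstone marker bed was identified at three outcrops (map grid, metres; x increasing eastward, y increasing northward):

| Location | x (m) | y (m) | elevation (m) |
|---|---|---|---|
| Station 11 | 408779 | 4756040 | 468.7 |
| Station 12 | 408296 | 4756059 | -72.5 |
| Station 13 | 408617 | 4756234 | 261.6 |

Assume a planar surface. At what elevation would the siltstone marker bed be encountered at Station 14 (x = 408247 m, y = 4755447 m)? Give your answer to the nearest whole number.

Two edge vectors: Station 11→Station 12 = (-483, 19, -541.2), Station 11→Station 13 = (-162, 194, -207.1).
Normal n = (Station 11→Station 12) × (Station 11→Station 13) = (101057.9, -12354.9, -90624).
So ∂z/∂x = −n_x/n_z = 1.11513396 and ∂z/∂y = −n_y/n_z = −0.13633144.
Intercept c from Station 11: 468.7 − 455843.35 + 648397.76 = 193023.11.
At (408247, 4755447): z = 455250.1 − 648316.9 + 193023.11 = -43.7 m.

-44 m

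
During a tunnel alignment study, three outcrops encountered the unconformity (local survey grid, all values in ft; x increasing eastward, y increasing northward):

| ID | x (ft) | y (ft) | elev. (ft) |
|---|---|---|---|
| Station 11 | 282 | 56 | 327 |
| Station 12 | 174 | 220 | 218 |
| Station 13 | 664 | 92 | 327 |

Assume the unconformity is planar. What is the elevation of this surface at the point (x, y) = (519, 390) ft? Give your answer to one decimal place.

Two edge vectors: Station 11→Station 12 = (-108, 164, -109), Station 11→Station 13 = (382, 36, 0).
Normal n = (Station 11→Station 12) × (Station 11→Station 13) = (3924, -41638, -66536).
So ∂z/∂x = −n_x/n_z = 0.05898 and ∂z/∂y = −n_y/n_z = −0.62580.
Intercept c from Station 11: 327 − 16.63 + 35.04 = 345.41.
At (519, 390): z = 30.6 − 244.1 + 345.41 = 132.0 ft.

132.0 ft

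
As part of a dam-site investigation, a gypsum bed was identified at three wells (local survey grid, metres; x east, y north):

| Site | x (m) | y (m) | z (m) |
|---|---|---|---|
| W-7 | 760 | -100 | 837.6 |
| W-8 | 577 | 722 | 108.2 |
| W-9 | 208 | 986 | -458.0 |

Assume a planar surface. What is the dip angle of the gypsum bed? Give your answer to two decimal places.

Two edge vectors: W-7→W-8 = (-183, 822, -729.4), W-7→W-9 = (-552, 1086, -1295.6).
Normal n = (W-7→W-8) × (W-7→W-9) = (-272854.8, 165534, 255006).
So ∂z/∂x = −n_x/n_z = 1.06999 and ∂z/∂y = −n_y/n_z = −0.64914.
Gradient magnitude |∇z| = √(a² + b²) = √(1.14489 + 0.42138) = 1.25151.
True dip = arctan(1.25151) = 51.37°, dipping toward WNW (azimuth ≈ 301°).

51.37°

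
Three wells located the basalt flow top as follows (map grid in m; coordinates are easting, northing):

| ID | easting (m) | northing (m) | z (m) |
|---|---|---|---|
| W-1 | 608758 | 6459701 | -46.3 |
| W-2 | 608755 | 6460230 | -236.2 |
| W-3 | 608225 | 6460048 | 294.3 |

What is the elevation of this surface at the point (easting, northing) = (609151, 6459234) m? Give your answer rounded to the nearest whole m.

Two edge vectors: W-1→W-2 = (-3, 529, -189.9), W-1→W-3 = (-533, 347, 340.6).
Normal n = (W-1→W-2) × (W-1→W-3) = (246072.7, 102238.5, 280916).
So ∂z/∂easting = −n_x/n_z = −0.87596541 and ∂z/∂northing = −n_y/n_z = −0.36394687.
Intercept c from W-1: -46.3 + 533250.95 + 2350987.98 = 2884192.64.
At (609151, 6459234): z = −533595.2 − 2350818.0 + 2884192.64 = -220.6 m.

-221 m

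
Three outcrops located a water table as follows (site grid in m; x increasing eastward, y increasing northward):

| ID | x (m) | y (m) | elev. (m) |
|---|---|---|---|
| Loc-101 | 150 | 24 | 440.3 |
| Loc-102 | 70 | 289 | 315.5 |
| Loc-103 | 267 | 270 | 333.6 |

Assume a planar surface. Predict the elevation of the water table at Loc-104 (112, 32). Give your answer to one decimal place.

Let the plane be z = a·x + b·y + c.
Loc-102−Loc-101: −80a + 265b = −124.8;  Loc-103−Loc-101: 117a + 246b = −106.7.
Solving gives a = 0.04785, b = −0.45650.
Then c = 440.3 − a·150 − b·24 = 444.08.
At (112, 32): z = 5.4 − 14.6 + 444.08 = 434.8 m.

434.8 m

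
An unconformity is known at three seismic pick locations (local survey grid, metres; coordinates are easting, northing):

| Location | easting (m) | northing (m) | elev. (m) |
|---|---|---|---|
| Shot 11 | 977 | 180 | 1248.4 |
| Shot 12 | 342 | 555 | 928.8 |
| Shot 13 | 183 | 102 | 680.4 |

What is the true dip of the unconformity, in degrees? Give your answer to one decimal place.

36.9°

Let the plane be z = a·easting + b·northing + c.
Shot 12−Shot 11: −635a + 375b = −319.6;  Shot 13−Shot 11: −794a − 78b = −568.
Solving gives a = 0.68512, b = 0.30787.
Gradient magnitude |∇z| = √(a² + b²) = √(0.46939 + 0.09478) = 0.75112.
True dip = arctan(0.75112) = 36.9°, dipping toward WSW (azimuth ≈ 246°).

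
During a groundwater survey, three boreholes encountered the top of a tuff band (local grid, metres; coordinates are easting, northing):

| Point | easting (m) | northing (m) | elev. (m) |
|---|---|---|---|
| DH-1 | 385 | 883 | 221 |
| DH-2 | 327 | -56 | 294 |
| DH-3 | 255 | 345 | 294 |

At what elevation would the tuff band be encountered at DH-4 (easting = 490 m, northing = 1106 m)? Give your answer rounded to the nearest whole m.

174 m

Two edge vectors: DH-1→DH-2 = (-58, -939, 73), DH-1→DH-3 = (-130, -538, 73).
Normal n = (DH-1→DH-2) × (DH-1→DH-3) = (-29273, -5256, -90866).
So ∂z/∂easting = −n_x/n_z = −0.32216 and ∂z/∂northing = −n_y/n_z = −0.05784.
Intercept c from DH-1: 221 + 124.03 + 51.08 = 396.11.
At (490, 1106): z = −157.9 − 64.0 + 396.11 = 174.3 m.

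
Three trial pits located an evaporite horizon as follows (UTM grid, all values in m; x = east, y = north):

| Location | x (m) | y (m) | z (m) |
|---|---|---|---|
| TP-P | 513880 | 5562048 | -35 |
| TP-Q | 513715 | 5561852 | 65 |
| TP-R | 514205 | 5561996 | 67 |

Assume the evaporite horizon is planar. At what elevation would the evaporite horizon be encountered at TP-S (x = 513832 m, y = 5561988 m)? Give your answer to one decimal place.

Two edge vectors: TP-P→TP-Q = (-165, -196, 100), TP-P→TP-R = (325, -52, 102).
Normal n = (TP-P→TP-Q) × (TP-P→TP-R) = (-14792, 49330, 72280).
So ∂z/∂x = −n_x/n_z = 0.204648589 and ∂z/∂y = −n_y/n_z = −0.682484781.
Intercept c from TP-P: -35 − 105164.82 + 3796013.11 = 3690813.30.
At (513832, 5561988): z = 105155.0 − 3795972.2 + 3690813.30 = -3.9 m.

-3.9 m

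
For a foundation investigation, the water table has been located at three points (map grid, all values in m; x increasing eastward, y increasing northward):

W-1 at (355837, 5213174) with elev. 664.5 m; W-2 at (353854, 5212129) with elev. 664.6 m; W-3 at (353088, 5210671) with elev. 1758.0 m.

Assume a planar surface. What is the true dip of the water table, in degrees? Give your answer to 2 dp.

Two edge vectors: W-1→W-2 = (-1983, -1045, 0.1), W-1→W-3 = (-2749, -2503, 1093.5).
Normal n = (W-1→W-2) × (W-1→W-3) = (-1142457.2, 2168135.6, 2090744).
So ∂z/∂x = −n_x/n_z = 0.54644 and ∂z/∂y = −n_y/n_z = −1.03702.
Gradient magnitude |∇z| = √(a² + b²) = √(0.29859 + 1.07540) = 1.17218.
True dip = arctan(1.17218) = 49.53°, dipping toward NNW (azimuth ≈ 332°).

49.53°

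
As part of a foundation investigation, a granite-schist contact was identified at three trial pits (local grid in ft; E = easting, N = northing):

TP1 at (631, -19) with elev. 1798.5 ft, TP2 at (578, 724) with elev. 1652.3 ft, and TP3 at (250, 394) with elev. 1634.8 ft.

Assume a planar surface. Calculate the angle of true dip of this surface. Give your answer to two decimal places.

16.47°

Let the plane be z = a·E + b·N + c.
TP2−TP1: −53a + 743b = −146.2;  TP3−TP1: −381a + 413b = −163.7.
Solving gives a = 0.23449, b = −0.18004.
Gradient magnitude |∇z| = √(a² + b²) = √(0.05499 + 0.03242) = 0.29564.
True dip = arctan(0.29564) = 16.47°, dipping toward NW (azimuth ≈ 308°).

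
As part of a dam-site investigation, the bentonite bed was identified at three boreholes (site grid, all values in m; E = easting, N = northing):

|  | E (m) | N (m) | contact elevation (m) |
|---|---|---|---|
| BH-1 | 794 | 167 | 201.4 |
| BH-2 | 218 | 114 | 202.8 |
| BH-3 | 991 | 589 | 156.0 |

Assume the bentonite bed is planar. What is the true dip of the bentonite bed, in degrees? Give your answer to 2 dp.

Two edge vectors: BH-1→BH-2 = (-576, -53, 1.4), BH-1→BH-3 = (197, 422, -45.4).
Normal n = (BH-1→BH-2) × (BH-1→BH-3) = (1815.4, -25874.6, -232631).
So ∂z/∂E = −n_x/n_z = 0.00780 and ∂z/∂N = −n_y/n_z = −0.11123.
Gradient magnitude |∇z| = √(a² + b²) = √(0.00006 + 0.01237) = 0.11150.
True dip = arctan(0.11150) = 6.36°, dipping toward N (azimuth ≈ 356°).

6.36°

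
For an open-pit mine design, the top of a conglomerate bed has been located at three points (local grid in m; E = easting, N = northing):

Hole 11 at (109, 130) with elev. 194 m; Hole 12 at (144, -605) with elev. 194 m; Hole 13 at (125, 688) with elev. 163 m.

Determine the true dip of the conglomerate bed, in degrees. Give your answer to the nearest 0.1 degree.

36.1°

Two edge vectors: Hole 11→Hole 12 = (35, -735, 0), Hole 11→Hole 13 = (16, 558, -31).
Normal n = (Hole 11→Hole 12) × (Hole 11→Hole 13) = (22785, 1085, 31290).
So ∂z/∂E = −n_x/n_z = −0.72819 and ∂z/∂N = −n_y/n_z = −0.03468.
Gradient magnitude |∇z| = √(a² + b²) = √(0.53026 + 0.00120) = 0.72901.
True dip = arctan(0.72901) = 36.1°, dipping toward E (azimuth ≈ 087°).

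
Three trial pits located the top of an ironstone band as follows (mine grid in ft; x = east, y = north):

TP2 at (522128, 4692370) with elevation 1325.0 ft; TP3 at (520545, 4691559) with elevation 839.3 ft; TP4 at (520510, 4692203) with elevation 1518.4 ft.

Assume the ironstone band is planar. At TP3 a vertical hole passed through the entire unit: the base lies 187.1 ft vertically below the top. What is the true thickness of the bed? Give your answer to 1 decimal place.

Two edge vectors: TP2→TP3 = (-1583, -811, -485.7), TP2→TP4 = (-1618, -167, 193.4).
Normal n = (TP2→TP3) × (TP2→TP4) = (-237959.3, 1092014.8, -1047837).
So ∂z/∂x = −n_x/n_z = −0.22710 and ∂z/∂y = −n_y/n_z = 1.04216.
|∇z| = √(a²+b²) = 1.06662, so dip δ = arctan(1.06662) = 46.85°.
True thickness = vertical thickness × cos δ = 187.1 × cos 46.85° = 128.0 ft.

128.0 ft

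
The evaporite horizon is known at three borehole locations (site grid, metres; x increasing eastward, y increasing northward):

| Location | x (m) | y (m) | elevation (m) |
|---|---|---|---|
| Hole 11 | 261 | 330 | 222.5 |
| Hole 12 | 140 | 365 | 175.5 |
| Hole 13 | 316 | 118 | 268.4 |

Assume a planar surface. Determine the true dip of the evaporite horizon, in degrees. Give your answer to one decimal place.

Two edge vectors: Hole 11→Hole 12 = (-121, 35, -47), Hole 11→Hole 13 = (55, -212, 45.9).
Normal n = (Hole 11→Hole 12) × (Hole 11→Hole 13) = (-8357.5, 2968.9, 23727).
So ∂z/∂x = −n_x/n_z = 0.35224 and ∂z/∂y = −n_y/n_z = −0.12513.
Gradient magnitude |∇z| = √(a² + b²) = √(0.12407 + 0.01566) = 0.37380.
True dip = arctan(0.37380) = 20.5°, dipping toward WNW (azimuth ≈ 290°).

20.5°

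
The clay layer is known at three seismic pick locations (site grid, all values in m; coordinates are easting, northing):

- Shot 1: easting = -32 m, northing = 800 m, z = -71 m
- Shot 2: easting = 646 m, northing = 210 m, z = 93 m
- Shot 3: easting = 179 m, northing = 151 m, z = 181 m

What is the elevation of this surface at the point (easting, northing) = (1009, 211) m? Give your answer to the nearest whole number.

44 m

Two edge vectors: Shot 1→Shot 2 = (678, -590, 164), Shot 1→Shot 3 = (211, -649, 252).
Normal n = (Shot 1→Shot 2) × (Shot 1→Shot 3) = (-42244, -136252, -315532).
So ∂z/∂easting = −n_x/n_z = −0.13388 and ∂z/∂northing = −n_y/n_z = −0.43182.
Intercept c from Shot 1: -71 − 4.28 + 345.45 = 270.17.
At (1009, 211): z = −135.1 − 91.1 + 270.17 = 44.0 m.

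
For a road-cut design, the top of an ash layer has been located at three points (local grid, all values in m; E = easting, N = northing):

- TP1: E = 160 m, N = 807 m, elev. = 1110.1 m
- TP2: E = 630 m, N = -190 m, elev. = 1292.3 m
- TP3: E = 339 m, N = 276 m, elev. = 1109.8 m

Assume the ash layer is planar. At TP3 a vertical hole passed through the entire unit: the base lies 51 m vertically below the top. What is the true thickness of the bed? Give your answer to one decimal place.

Two edge vectors: TP1→TP2 = (470, -997, 182.2), TP1→TP3 = (179, -531, -0.3).
Normal n = (TP1→TP2) × (TP1→TP3) = (97047.3, 32754.8, -71107).
So ∂z/∂E = −n_x/n_z = 1.36481 and ∂z/∂N = −n_y/n_z = 0.46064.
|∇z| = √(a²+b²) = 1.44045, so dip δ = arctan(1.44045) = 55.23°.
True thickness = vertical thickness × cos δ = 51 × cos 55.23° = 29.1 m.

29.1 m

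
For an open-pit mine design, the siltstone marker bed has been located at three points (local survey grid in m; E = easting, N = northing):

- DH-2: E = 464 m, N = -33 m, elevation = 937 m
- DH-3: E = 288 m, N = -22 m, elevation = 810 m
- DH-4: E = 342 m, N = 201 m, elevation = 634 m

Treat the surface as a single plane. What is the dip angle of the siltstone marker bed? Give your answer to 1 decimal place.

49.2°

Let the plane be z = a·E + b·N + c.
DH-3−DH-2: −176a + 11b = −127;  DH-4−DH-2: −122a + 234b = −303.
Solving gives a = 0.66224, b = −0.94960.
Gradient magnitude |∇z| = √(a² + b²) = √(0.43856 + 0.90174) = 1.15772.
True dip = arctan(1.15772) = 49.2°, dipping toward NW (azimuth ≈ 325°).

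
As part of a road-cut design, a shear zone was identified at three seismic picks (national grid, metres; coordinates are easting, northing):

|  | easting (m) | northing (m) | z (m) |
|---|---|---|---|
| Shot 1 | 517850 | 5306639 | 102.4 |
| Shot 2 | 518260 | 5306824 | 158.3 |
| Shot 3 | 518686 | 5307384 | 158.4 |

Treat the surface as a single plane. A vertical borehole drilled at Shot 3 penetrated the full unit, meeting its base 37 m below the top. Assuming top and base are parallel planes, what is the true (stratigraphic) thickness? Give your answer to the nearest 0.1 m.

35.8 m

Let the plane be z = a·easting + b·northing + c.
Shot 2−Shot 1: 410a + 185b = 55.9;  Shot 3−Shot 1: 836a + 745b = 56.
Solving gives a = 0.20748, b = −0.15765.
|∇z| = √(a²+b²) = 0.26058, so dip δ = arctan(0.26058) = 14.61°.
True thickness = vertical thickness × cos δ = 37 × cos 14.61° = 35.8 m.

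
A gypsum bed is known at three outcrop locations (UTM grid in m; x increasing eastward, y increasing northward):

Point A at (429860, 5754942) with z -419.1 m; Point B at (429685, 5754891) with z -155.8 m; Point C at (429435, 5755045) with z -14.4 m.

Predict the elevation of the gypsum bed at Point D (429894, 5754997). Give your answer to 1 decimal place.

Let the plane be z = a·x + b·y + c.
Point B−Point A: −175a − 51b = 263.3;  Point C−Point A: −425a + 103b = 404.7.
Solving gives a = −1.203012594, b = −1.034760705.
Then c = -419.1 − a·429860 − b·5754942 = 6471695.74.
At (429894, 5754997): z = −517167.9 − 5955044.8 + 6471695.74 = -516.9 m.

-516.9 m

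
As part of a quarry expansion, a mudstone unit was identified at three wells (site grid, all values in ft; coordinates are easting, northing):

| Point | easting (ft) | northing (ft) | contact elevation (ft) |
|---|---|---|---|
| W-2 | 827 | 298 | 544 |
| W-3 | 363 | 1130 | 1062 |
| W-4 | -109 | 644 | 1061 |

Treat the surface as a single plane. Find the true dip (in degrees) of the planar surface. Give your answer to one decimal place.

Let the plane be z = a·easting + b·northing + c.
W-3−W-2: −464a + 832b = 518;  W-4−W-2: −936a + 346b = 517.
Solving gives a = −0.40588, b = 0.39624.
Gradient magnitude |∇z| = √(a² + b²) = √(0.16474 + 0.15701) = 0.56722.
True dip = arctan(0.56722) = 29.6°, dipping toward SE (azimuth ≈ 134°).

29.6°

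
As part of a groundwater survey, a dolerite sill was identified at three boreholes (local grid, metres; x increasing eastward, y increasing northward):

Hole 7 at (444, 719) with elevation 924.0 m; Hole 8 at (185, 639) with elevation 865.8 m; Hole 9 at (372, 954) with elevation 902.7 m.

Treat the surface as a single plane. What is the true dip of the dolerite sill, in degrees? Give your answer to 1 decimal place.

Two edge vectors: Hole 7→Hole 8 = (-259, -80, -58.2), Hole 7→Hole 9 = (-72, 235, -21.3).
Normal n = (Hole 7→Hole 8) × (Hole 7→Hole 9) = (15381, -1326.3, -66625).
So ∂z/∂x = −n_x/n_z = 0.23086 and ∂z/∂y = −n_y/n_z = −0.01991.
Gradient magnitude |∇z| = √(a² + b²) = √(0.05330 + 0.00040) = 0.23172.
True dip = arctan(0.23172) = 13.0°, dipping toward W (azimuth ≈ 275°).

13.0°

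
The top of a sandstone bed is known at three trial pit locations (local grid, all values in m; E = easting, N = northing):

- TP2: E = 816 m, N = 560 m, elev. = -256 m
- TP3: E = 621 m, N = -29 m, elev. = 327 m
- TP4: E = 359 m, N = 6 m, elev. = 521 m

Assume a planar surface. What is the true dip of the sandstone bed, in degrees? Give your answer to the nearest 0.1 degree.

Two edge vectors: TP2→TP3 = (-195, -589, 583), TP2→TP4 = (-457, -554, 777).
Normal n = (TP2→TP3) × (TP2→TP4) = (-134671, -114916, -161143).
So ∂z/∂E = −n_x/n_z = −0.83572 and ∂z/∂N = −n_y/n_z = −0.71313.
Gradient magnitude |∇z| = √(a² + b²) = √(0.69843 + 0.50856) = 1.09863.
True dip = arctan(1.09863) = 47.7°, dipping toward NE (azimuth ≈ 050°).

47.7°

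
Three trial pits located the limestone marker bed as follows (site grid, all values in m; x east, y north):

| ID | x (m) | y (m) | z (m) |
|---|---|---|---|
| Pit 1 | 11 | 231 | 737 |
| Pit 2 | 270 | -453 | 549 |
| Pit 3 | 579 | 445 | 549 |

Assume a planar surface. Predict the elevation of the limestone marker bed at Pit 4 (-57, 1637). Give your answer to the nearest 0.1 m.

Let the plane be z = a·x + b·y + c.
Pit 2−Pit 1: 259a − 684b = −188;  Pit 3−Pit 1: 568a + 214b = −188.
Solving gives a = −0.380287, b = 0.130856.
Then c = 737 − a·11 − b·231 = 710.96.
At (-57, 1637): z = 21.7 + 214.2 + 710.96 = 946.8 m.

946.8 m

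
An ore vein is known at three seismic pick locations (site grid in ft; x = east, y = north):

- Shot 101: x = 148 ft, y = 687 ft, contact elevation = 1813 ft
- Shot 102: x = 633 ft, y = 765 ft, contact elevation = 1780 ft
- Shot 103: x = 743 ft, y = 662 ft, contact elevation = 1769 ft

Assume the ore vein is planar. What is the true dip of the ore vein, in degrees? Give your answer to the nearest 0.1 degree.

Two edge vectors: Shot 101→Shot 102 = (485, 78, -33), Shot 101→Shot 103 = (595, -25, -44).
Normal n = (Shot 101→Shot 102) × (Shot 101→Shot 103) = (-4257, 1705, -58535).
So ∂z/∂x = −n_x/n_z = −0.07273 and ∂z/∂y = −n_y/n_z = 0.02913.
Gradient magnitude |∇z| = √(a² + b²) = √(0.00529 + 0.00085) = 0.07834.
True dip = arctan(0.07834) = 4.5°, dipping toward ESE (azimuth ≈ 112°).

4.5°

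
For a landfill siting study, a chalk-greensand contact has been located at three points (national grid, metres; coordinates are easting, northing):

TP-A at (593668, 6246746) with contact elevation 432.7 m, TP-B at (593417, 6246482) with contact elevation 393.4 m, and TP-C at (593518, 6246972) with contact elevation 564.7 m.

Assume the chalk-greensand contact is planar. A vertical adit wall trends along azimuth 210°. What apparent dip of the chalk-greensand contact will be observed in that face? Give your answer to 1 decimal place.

12.2°

Two edge vectors: TP-A→TP-B = (-251, -264, -39.3), TP-A→TP-C = (-150, 226, 132).
Normal n = (TP-A→TP-B) × (TP-A→TP-C) = (-25966.2, 39027, -96326).
So ∂z/∂easting = −n_x/n_z = −0.26957 and ∂z/∂northing = −n_y/n_z = 0.40516.
Unit vector along 210° is (sin 210°, cos 210°) = (-0.5000, -0.8660).
Slope in that direction = a·(-0.5000) + b·(-0.8660) = −0.21609.
Apparent dip = arctan|0.21609| = 12.2° (true dip is 25.9°, so apparent ≤ true as expected).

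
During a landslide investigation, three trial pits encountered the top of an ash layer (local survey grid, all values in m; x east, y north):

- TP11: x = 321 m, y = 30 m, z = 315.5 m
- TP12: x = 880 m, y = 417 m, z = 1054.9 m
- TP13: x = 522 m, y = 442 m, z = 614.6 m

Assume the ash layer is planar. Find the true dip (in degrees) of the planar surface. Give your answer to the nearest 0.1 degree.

51.2°

Let the plane be z = a·x + b·y + c.
TP12−TP11: 559a + 387b = 739.4;  TP13−TP11: 201a + 412b = 299.1.
Solving gives a = 1.23839, b = 0.12180.
Gradient magnitude |∇z| = √(a² + b²) = √(1.53362 + 0.01484) = 1.24437.
True dip = arctan(1.24437) = 51.2°, dipping toward W (azimuth ≈ 264°).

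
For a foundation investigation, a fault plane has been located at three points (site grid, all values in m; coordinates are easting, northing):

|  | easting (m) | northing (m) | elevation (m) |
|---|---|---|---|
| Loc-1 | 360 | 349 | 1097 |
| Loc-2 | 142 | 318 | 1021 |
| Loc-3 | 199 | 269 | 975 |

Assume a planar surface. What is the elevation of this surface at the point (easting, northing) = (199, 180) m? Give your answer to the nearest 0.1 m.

872.3 m

Two edge vectors: Loc-1→Loc-2 = (-218, -31, -76), Loc-1→Loc-3 = (-161, -80, -122).
Normal n = (Loc-1→Loc-2) × (Loc-1→Loc-3) = (-2298, -14360, 12449).
So ∂z/∂easting = −n_x/n_z = 0.18459 and ∂z/∂northing = −n_y/n_z = 1.15351.
Intercept c from Loc-1: 1097 − 66.45 − 402.57 = 627.97.
At (199, 180): z = 36.7 + 207.6 + 627.97 = 872.3 m.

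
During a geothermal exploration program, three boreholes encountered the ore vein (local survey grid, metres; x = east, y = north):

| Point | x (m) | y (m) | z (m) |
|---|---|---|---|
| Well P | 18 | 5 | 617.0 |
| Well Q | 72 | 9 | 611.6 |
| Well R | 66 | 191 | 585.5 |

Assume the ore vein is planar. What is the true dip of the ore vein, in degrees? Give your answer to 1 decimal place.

9.7°

Let the plane be z = a·x + b·y + c.
Well Q−Well P: 54a + 4b = −5.4;  Well R−Well P: 48a + 186b = −31.5.
Solving gives a = −0.08916, b = −0.14635.
Gradient magnitude |∇z| = √(a² + b²) = √(0.00795 + 0.02142) = 0.17137.
True dip = arctan(0.17137) = 9.7°, dipping toward NNE (azimuth ≈ 031°).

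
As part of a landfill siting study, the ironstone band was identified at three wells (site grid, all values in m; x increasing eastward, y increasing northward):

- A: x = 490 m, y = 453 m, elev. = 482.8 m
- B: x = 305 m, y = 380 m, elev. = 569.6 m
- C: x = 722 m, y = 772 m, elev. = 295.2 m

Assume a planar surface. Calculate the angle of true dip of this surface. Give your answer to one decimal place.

Let the plane be z = a·x + b·y + c.
B−A: −185a − 73b = 86.8;  C−A: 232a + 319b = −187.6.
Solving gives a = −0.33257, b = −0.34622.
Gradient magnitude |∇z| = √(a² + b²) = √(0.11061 + 0.11987) = 0.48007.
True dip = arctan(0.48007) = 25.6°, dipping toward NE (azimuth ≈ 044°).

25.6°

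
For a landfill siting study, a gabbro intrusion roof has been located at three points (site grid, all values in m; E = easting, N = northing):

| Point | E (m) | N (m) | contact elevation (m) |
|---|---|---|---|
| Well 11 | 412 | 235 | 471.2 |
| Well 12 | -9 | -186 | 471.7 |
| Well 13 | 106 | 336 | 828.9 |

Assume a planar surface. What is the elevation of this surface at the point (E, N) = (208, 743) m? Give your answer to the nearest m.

Two edge vectors: Well 11→Well 12 = (-421, -421, 0.5), Well 11→Well 13 = (-306, 101, 357.7).
Normal n = (Well 11→Well 12) × (Well 11→Well 13) = (-150642.2, 150438.7, -171347).
So ∂z/∂E = −n_x/n_z = −0.87916 and ∂z/∂N = −n_y/n_z = 0.87798.
Intercept c from Well 11: 471.2 + 362.22 − 206.32 = 627.09.
At (208, 743): z = −182.9 + 652.3 + 627.09 = 1096.6 m.

1097 m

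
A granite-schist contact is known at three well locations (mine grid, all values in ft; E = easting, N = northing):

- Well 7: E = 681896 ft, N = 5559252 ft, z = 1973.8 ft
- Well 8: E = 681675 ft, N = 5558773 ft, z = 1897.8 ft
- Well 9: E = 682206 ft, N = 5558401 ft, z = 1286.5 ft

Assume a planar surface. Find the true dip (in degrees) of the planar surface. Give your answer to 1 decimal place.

43.3°

Two edge vectors: Well 7→Well 8 = (-221, -479, -76), Well 7→Well 9 = (310, -851, -687.3).
Normal n = (Well 7→Well 8) × (Well 7→Well 9) = (264540.7, -175453.3, 336561).
So ∂z/∂E = −n_x/n_z = −0.78601 and ∂z/∂N = −n_y/n_z = 0.52131.
Gradient magnitude |∇z| = √(a² + b²) = √(0.61781 + 0.27177) = 0.94318.
True dip = arctan(0.94318) = 43.3°, dipping toward ESE (azimuth ≈ 124°).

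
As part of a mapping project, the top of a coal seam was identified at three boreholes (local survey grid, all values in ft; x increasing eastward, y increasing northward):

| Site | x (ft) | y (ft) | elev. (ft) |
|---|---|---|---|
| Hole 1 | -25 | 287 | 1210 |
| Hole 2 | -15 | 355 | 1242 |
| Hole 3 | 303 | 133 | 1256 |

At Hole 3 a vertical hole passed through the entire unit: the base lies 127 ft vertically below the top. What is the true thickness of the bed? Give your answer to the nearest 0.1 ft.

111.8 ft

Let the plane be z = a·x + b·y + c.
Hole 2−Hole 1: 10a + 68b = 32;  Hole 3−Hole 1: 328a − 154b = 46.
Solving gives a = 0.33786, b = 0.42090.
|∇z| = √(a²+b²) = 0.53973, so dip δ = arctan(0.53973) = 28.36°.
True thickness = vertical thickness × cos δ = 127 × cos 28.36° = 111.8 ft.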